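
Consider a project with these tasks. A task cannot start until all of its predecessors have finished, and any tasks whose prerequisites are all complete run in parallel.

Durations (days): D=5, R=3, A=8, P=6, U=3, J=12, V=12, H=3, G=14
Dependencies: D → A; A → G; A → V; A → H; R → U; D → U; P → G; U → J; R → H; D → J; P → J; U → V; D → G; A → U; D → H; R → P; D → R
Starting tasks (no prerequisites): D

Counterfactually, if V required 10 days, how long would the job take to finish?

Critical path before the change: D→A→U→V = 5+8+3+12 = 28 giving 28 days.
V is on the critical path; changing it to 10 makes that path 26 days.
Now D→R→P→G = 5+3+6+14 = 28 is longest, so the finish becomes 28 days.

28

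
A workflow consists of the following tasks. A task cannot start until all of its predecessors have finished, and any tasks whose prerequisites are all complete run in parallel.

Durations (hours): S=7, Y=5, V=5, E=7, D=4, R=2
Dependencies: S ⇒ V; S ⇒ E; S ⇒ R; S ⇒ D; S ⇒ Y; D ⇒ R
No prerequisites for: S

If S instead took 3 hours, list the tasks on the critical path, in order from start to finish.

Critical path before the change: S→E = 7+7 = 14 giving 14 hours.
S lies on that path, so at 3 hours the path becomes 10 hours.
That remains the longest chain; total 10 hours.

S, E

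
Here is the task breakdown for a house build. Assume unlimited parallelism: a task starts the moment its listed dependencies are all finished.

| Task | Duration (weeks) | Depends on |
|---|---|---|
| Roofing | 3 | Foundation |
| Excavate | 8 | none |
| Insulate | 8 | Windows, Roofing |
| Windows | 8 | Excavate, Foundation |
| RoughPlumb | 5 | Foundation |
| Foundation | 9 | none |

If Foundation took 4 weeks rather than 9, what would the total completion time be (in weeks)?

As given, the longest chain is Foundation→Windows→Insulate = 9+8+8 = 25, so the finish is 25 weeks.
Since Foundation is critical, the -5 change carries straight to that chain (now 20 weeks).
The binding chain switches to Excavate→Windows→Insulate = 8+8+8 = 24; finish 24 weeks.

24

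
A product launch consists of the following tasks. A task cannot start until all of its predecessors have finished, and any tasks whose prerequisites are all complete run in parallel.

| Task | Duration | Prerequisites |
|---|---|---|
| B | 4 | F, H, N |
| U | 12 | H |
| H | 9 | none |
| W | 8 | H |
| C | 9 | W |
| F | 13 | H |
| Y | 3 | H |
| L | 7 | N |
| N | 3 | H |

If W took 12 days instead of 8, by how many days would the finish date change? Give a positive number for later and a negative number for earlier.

Critical path before the change: H→W→C = 9+8+9 = 26 giving 26 days.
Since W is critical, the +4 change carries straight to that chain (now 30 days).
No other chain overtakes it, so the finish is 30 days.
Change in finish: 30 − 26 = +4 days.

4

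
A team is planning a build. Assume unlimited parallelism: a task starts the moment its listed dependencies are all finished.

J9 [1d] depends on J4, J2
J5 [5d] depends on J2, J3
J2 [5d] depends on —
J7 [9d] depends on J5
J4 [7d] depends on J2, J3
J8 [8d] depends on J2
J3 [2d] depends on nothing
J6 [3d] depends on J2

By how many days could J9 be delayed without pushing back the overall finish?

J2→J5→J7 = 5+5+9 = 19 sets the makespan at 19 days.
The longest chain containing J9 totals 13 days.
So J9 can slip 19 − 13 = 6 days.

6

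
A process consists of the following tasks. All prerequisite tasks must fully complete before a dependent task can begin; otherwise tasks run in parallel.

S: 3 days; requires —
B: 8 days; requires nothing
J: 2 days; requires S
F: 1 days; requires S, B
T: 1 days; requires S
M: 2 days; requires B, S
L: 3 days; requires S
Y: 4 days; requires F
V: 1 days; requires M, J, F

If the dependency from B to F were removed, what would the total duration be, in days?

11

Original critical path: B→F→Y = 8+1+4 = 13 ⇒ 13 days.
Without B→F, F's earliest start moves from 8 to 3.
After: B→M→V = 8+2+1 = 11 → 11 days.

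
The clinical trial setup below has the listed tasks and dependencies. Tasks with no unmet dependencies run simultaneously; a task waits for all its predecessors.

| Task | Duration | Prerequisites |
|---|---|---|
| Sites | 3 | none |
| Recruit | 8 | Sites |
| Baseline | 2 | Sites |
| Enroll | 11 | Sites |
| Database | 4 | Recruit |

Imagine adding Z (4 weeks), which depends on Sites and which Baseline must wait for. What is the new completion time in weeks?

15

Originally the project takes 15 weeks.
With Z inserted, Baseline now waits for max(Sites, Z).
New critical path: Sites→Recruit→Database = 3+8+4 = 15 ⇒ 15 weeks.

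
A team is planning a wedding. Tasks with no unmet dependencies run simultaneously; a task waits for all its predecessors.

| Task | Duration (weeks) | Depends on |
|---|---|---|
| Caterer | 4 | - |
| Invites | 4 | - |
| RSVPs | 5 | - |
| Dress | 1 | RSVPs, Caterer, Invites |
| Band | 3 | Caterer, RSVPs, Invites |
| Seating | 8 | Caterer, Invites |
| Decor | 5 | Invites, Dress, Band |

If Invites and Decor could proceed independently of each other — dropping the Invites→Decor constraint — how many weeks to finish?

13

Original critical path: RSVPs→Band→Decor = 5+3+5 = 13 ⇒ 13 weeks.
Dropping Invites→Decor doesn't change Decor's earliest start (8); another predecessor still binds.
New critical path: RSVPs→Band→Decor = 5+3+5 = 13 ⇒ 13 weeks.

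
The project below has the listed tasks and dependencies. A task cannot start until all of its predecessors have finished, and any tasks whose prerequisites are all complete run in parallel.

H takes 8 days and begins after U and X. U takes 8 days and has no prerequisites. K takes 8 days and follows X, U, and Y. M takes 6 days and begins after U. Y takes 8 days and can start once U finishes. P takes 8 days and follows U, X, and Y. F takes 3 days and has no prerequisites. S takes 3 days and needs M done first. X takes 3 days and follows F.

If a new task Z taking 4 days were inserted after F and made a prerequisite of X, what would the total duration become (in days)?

Originally the job takes 24 days.
With Z inserted, X now waits for max(F, Z).
New critical path: U→Y→P = 8+8+8 = 24 ⇒ 24 days.

24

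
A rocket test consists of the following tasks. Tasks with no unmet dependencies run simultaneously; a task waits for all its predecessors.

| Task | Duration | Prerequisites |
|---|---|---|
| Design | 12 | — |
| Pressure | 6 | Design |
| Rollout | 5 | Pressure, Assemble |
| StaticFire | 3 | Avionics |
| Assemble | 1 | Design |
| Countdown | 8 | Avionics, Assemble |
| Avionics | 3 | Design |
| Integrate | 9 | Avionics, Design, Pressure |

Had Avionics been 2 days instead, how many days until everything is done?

Baseline: Design→Pressure→Integrate = 12+6+9 = 27 → 27 days.
Avionics is off the critical path — its longest chain is 24 days, giving 3 of slack.
No other chain overtakes it, so the finish is 27 days.

27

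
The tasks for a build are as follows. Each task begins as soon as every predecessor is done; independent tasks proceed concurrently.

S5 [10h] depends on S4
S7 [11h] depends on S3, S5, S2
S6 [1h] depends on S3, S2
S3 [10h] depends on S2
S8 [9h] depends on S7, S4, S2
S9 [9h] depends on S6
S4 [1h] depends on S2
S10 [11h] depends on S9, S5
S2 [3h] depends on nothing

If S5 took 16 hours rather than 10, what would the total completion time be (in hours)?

40

Baseline: S2→S4→S5→S7→S8 = 3+1+10+11+9 = 34 → 34 hours.
Since S5 is critical, the +6 change carries straight to that chain (now 40 hours).
The critical path is still S2→S4→S5→S7→S8; finish is now 40 hours.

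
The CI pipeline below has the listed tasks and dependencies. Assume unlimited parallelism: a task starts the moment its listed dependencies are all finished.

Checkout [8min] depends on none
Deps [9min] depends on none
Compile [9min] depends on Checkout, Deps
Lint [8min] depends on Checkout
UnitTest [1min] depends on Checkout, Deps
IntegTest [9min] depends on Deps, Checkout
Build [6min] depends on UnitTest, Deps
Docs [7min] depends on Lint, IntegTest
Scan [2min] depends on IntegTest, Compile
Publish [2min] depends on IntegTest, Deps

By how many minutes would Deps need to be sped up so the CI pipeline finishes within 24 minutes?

Current finish: 25 minutes; target: 24.
Deps is on every critical path, so each minute cut from Deps cuts the finish by one (this holds down to a finish of 24).
Need 25 − 24 = 1 minute off Deps → Deps becomes 8 minutes, finish becomes 24.

1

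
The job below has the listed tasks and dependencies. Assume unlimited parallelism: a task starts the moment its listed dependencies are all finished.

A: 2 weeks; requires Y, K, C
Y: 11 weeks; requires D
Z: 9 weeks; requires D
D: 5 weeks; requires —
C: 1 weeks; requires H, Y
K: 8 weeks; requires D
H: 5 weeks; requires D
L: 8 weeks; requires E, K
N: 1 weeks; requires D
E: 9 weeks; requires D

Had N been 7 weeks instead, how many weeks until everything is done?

22

Actual critical path: D→E→L = 5+9+8 = 22 ⇒ 22 weeks.
N is off the critical path — its longest chain is 6 weeks, giving 16 of slack.
The critical path is still D→E→L; finish is now 22 weeks.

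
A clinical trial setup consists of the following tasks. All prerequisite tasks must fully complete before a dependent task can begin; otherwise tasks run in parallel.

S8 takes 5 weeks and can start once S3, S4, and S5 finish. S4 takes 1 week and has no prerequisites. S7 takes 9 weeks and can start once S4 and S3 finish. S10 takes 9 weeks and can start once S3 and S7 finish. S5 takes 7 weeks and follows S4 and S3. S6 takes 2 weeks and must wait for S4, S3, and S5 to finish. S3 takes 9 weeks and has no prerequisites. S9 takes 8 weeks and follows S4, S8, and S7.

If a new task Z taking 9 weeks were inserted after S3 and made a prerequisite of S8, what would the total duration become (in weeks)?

31

Originally the plan takes 29 weeks.
With Z inserted, S8 now waits for max(S3, S4, S5, Z).
New critical path: S3→Z→S8→S9 = 9+9+5+8 = 31 ⇒ 31 weeks.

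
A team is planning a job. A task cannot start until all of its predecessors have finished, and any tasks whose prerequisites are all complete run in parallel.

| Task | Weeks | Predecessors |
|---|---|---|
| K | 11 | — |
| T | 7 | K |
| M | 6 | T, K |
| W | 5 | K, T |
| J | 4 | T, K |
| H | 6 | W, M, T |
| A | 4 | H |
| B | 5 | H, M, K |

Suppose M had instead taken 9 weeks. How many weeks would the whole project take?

The binding path is K→T→M→H→B = 11+7+6+6+5 = 35; finish at 35 weeks.
Since M is critical, the +3 change carries straight to that chain (now 38 weeks).
That remains the longest chain; total 38 weeks.

38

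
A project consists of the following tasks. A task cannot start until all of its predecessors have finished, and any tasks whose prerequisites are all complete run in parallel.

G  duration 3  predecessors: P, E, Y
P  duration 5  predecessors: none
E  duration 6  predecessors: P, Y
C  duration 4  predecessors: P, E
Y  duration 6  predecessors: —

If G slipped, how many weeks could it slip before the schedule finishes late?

Y→E→C = 6+6+4 = 16 sets the makespan at 16 weeks.
G finishes as early as 15 and must finish by 16.
So G can slip 16 − 15 = 1 week.

1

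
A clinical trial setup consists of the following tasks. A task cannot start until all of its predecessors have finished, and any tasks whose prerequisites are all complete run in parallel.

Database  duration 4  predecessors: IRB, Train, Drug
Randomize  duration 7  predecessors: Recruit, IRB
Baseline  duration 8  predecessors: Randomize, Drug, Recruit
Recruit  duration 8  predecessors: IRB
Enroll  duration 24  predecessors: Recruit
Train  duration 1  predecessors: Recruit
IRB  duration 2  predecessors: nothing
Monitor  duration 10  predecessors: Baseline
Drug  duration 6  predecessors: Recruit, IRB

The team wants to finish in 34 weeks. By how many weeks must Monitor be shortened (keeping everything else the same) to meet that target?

1

Current finish: 35 weeks; target: 34.
Monitor is on every critical path, so each week cut from Monitor cuts the finish by one (this holds down to a finish of 34).
Need 35 − 34 = 1 week off Monitor → Monitor becomes 9 weeks, finish becomes 34.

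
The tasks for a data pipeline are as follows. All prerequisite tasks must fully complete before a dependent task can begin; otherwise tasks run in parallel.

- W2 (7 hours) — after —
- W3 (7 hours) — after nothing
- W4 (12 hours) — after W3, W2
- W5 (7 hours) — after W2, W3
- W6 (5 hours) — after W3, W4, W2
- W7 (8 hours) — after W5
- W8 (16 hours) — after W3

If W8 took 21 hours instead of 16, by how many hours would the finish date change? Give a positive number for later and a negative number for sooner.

4

Actual critical path: W2→W4→W6 = 7+12+5 = 24 ⇒ 24 hours.
W8 is off the critical path — its longest chain is 23 hours, giving 1 of slack.
The binding chain switches to W3→W8 = 7+21 = 28; finish 28 hours.
Change in finish: 28 − 24 = +4 hours.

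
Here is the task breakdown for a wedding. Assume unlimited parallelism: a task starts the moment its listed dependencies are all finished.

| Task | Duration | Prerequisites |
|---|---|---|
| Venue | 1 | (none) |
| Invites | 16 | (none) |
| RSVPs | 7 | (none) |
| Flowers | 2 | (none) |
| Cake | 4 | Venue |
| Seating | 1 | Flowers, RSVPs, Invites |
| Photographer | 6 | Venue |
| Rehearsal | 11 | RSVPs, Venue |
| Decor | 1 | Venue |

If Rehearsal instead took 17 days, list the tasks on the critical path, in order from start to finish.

Baseline: RSVPs→Rehearsal = 7+11 = 18 → 18 days.
Since Rehearsal is critical, the +6 change carries straight to that chain (now 24 days).
No other chain overtakes it, so the finish is 24 days.

RSVPs, Rehearsal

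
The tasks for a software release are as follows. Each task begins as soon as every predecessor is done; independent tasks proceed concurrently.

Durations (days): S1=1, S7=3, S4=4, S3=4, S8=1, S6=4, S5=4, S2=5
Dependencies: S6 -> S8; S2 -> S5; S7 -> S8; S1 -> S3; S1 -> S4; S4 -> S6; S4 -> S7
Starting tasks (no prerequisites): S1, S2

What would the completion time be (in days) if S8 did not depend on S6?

9

Original critical path: S1→S4→S6→S8 = 1+4+4+1 = 10 ⇒ 10 days.
Without S6→S8, S8's earliest start moves from 9 to 8.
After: S1→S4→S6 = 1+4+4 = 9 → 9 days.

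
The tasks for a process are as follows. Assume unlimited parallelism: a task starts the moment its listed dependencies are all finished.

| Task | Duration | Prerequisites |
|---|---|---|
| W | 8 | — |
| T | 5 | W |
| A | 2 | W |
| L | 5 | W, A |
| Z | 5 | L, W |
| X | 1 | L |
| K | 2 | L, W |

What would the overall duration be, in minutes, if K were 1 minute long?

20

As given, the longest chain is W→A→L→Z = 8+2+5+5 = 20, so the finish is 20 minutes.
K is off the critical path — its longest chain is 17 minutes, giving 3 of slack.
That remains the longest chain; total 20 minutes.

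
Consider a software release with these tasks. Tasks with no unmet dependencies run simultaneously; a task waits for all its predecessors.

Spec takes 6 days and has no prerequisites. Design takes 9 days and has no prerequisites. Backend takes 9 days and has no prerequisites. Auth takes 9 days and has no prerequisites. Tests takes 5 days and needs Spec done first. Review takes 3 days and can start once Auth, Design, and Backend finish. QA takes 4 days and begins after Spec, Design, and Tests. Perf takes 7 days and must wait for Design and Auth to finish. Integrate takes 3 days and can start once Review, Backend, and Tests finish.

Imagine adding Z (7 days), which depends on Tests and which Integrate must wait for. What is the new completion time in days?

21

Originally the job takes 16 days.
With Z inserted, Integrate now waits for max(Review, Backend, Tests, Z).
New critical path: Spec→Tests→Z→Integrate = 6+5+7+3 = 21 ⇒ 21 days.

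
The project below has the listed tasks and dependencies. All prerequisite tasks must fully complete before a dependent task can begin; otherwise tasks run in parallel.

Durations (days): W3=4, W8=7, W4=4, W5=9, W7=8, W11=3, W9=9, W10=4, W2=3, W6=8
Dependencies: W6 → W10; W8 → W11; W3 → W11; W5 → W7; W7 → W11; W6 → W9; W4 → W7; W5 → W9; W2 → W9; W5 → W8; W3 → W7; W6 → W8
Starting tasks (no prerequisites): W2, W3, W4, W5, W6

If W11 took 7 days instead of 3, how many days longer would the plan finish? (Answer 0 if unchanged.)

Actual critical path: W5→W7→W11 = 9+8+3 = 20 ⇒ 20 days.
Since W11 is critical, the +4 change carries straight to that chain (now 24 days).
The critical path is still W5→W7→W11; finish is now 24 days.
Change in finish: 24 − 20 = +4 days.

4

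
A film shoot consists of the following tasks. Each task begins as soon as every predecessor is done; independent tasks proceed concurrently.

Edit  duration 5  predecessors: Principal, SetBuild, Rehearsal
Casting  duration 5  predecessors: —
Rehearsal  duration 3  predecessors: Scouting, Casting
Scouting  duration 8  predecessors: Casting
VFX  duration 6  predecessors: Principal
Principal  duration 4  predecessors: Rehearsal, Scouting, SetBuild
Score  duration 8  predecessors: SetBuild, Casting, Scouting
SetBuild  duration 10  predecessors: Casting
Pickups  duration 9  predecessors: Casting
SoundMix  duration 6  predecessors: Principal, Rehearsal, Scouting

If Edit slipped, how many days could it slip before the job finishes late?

Critical path: Casting→Scouting→Rehearsal→Principal→VFX = 5+8+3+4+6 = 26, so the finish is 26 days.
The longest chain containing Edit totals 25 days.
Slack of Edit = 21 − 20 = 1 day.

1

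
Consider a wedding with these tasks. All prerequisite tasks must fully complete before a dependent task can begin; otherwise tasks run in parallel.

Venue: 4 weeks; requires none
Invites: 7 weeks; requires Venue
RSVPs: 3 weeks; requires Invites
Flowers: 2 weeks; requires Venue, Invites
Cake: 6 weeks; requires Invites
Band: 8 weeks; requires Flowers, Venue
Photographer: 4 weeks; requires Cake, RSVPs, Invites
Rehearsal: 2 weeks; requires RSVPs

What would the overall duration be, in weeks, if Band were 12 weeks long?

25

The binding path is Venue→Invites→Flowers→Band = 4+7+2+8 = 21; finish at 21 weeks.
Band lies on that path, so at 12 weeks the path becomes 25 weeks.
The critical path is still Venue→Invites→Flowers→Band; finish is now 25 weeks.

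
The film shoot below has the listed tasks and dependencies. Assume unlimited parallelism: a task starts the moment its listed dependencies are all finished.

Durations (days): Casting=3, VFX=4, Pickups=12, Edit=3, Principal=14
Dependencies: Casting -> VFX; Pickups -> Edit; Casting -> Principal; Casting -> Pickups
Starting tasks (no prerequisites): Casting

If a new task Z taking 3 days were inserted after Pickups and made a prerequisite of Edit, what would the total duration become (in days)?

21

Originally the plan takes 18 days.
With Z inserted, Edit now waits for max(Pickups, Z).
New critical path: Casting→Pickups→Z→Edit = 3+12+3+3 = 21 ⇒ 21 days.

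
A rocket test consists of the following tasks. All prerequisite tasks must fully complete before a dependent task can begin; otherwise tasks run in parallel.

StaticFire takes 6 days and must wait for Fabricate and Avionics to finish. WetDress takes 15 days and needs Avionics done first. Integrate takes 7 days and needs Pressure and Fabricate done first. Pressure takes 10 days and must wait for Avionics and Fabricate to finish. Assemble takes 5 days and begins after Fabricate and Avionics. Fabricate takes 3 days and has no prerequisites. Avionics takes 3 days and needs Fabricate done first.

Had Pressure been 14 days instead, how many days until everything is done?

27

Baseline: Fabricate→Avionics→Pressure→Integrate = 3+3+10+7 = 23 → 23 days.
Pressure is on the critical path; changing it to 14 makes that path 27 days.
The critical path is still Fabricate→Avionics→Pressure→Integrate; finish is now 27 days.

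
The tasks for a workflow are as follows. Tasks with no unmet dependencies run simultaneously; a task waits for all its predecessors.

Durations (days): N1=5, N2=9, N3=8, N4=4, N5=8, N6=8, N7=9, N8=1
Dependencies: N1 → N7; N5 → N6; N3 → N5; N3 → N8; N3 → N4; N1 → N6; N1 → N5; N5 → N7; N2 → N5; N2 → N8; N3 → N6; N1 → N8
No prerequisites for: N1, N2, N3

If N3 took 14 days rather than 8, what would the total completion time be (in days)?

Critical path before the change: N2→N5→N7 = 9+8+9 = 26 giving 26 days.
N3 is off the critical path — its longest chain is 25 days, giving 1 of slack.
The binding chain switches to N3→N5→N7 = 14+8+9 = 31; finish 31 days.

31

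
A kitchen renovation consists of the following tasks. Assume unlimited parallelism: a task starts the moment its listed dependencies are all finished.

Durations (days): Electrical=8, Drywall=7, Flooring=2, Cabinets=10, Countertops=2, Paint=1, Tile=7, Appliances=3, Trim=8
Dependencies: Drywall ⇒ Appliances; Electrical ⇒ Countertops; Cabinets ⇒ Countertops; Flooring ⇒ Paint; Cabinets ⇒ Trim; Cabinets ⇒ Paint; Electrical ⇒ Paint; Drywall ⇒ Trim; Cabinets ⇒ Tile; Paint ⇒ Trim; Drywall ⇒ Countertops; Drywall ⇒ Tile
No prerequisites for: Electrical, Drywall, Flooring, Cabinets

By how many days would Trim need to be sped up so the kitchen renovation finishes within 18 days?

1

Current finish: 19 days; target: 18.
Trim is on every critical path, so each day cut from Trim cuts the finish by one (this holds down to a finish of 17).
Need 19 − 18 = 1 day off Trim → Trim becomes 7 days, finish becomes 18.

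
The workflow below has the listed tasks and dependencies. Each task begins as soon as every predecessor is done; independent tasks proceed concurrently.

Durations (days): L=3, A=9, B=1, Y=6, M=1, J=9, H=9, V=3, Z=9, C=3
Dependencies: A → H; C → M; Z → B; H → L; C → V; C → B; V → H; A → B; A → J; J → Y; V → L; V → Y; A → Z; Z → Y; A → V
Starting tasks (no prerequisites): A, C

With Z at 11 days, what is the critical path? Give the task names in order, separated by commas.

A, Z, Y

The binding path is A→Z→Y = 9+9+6 = 24; finish at 24 days.
Z lies on that path, so at 11 days the path becomes 26 days.
That remains the longest chain; total 26 days.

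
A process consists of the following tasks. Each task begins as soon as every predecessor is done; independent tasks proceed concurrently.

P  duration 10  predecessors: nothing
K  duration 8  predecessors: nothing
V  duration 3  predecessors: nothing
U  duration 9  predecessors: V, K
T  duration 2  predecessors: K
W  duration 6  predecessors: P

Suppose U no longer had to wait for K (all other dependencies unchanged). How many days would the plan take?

16

Before: longest chain K→U = 8+9 = 17, finish 17.
Without K→U, U's earliest start moves from 8 to 3.
The longest chain is now P→W = 10+6 = 16, so the plan takes 16 days.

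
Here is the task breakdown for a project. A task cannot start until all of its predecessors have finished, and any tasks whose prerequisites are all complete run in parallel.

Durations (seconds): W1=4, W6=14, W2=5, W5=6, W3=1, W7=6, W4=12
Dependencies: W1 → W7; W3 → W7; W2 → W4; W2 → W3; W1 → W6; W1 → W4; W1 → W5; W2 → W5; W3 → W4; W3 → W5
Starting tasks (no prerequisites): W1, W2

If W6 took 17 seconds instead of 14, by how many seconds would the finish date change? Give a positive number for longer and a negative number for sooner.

Critical path before the change: W1→W6 = 4+14 = 18 giving 18 seconds.
Since W6 is critical, the +3 change carries straight to that chain (now 21 seconds).
The critical path is still W1→W6; finish is now 21 seconds.
Change in finish: 21 − 18 = +3 seconds.

3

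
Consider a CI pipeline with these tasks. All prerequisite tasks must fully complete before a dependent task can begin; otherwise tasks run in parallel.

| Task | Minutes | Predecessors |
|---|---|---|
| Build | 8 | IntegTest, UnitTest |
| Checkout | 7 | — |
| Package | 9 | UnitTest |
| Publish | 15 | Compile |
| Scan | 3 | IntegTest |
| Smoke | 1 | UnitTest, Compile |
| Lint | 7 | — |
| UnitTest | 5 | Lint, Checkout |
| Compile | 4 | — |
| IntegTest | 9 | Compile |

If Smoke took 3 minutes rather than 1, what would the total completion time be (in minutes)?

21

Baseline: Checkout→UnitTest→Package = 7+5+9 = 21 → 21 minutes.
Smoke is off the critical path — its longest chain is 13 minutes, giving 8 of slack.
That remains the longest chain; total 21 minutes.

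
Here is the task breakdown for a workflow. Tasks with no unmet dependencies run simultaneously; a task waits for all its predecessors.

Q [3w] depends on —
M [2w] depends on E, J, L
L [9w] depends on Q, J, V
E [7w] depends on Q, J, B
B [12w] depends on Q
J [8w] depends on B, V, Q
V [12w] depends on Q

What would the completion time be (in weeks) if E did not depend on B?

34

Original critical path: Q→B→J→L→M = 3+12+8+9+2 = 34 ⇒ 34 weeks.
Dropping B→E doesn't change E's earliest start (23); another predecessor still binds.
New critical path: Q→B→J→L→M = 3+12+8+9+2 = 34 ⇒ 34 weeks.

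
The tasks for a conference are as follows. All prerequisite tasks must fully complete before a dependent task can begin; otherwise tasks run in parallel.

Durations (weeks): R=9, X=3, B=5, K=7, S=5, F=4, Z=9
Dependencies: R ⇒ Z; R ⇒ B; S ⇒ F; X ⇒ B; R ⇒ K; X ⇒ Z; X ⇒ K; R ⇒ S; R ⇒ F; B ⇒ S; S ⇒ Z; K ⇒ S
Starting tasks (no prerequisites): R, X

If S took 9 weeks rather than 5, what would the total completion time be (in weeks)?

Critical path before the change: R→K→S→Z = 9+7+5+9 = 30 giving 30 weeks.
Since S is critical, the +4 change carries straight to that chain (now 34 weeks).
No other chain overtakes it, so the finish is 34 weeks.

34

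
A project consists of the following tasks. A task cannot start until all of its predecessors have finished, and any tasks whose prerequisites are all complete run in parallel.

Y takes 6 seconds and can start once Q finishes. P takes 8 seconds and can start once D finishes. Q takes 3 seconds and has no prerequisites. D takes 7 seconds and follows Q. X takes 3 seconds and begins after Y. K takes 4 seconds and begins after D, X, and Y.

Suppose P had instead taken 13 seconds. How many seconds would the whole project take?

Baseline: Q→D→P = 3+7+8 = 18 → 18 seconds.
P is on the critical path; changing it to 13 makes that path 23 seconds.
No other chain overtakes it, so the finish is 23 seconds.

23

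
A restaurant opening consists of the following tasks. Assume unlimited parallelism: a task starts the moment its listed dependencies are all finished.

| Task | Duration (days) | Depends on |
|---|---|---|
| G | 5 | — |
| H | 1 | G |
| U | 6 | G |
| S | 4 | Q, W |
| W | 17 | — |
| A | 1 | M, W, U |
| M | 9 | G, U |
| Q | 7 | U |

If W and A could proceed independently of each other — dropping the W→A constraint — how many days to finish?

Before: longest chain G→U→Q→S = 5+6+7+4 = 22, finish 22.
Dropping W→A doesn't change A's earliest start (20); another predecessor still binds.
After: G→U→Q→S = 5+6+7+4 = 22 → 22 days.

22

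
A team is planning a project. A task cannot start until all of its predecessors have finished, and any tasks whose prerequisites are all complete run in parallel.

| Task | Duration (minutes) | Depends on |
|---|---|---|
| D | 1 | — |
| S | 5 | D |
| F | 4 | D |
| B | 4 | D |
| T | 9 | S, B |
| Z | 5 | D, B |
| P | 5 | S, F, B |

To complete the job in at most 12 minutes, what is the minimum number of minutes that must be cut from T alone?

3

Current finish: 15 minutes; target: 12.
T is on every critical path, so each minute cut from T cuts the finish by one (this holds down to a finish of 11).
Need 15 − 12 = 3 minutes off T → T becomes 6 minutes, finish becomes 12.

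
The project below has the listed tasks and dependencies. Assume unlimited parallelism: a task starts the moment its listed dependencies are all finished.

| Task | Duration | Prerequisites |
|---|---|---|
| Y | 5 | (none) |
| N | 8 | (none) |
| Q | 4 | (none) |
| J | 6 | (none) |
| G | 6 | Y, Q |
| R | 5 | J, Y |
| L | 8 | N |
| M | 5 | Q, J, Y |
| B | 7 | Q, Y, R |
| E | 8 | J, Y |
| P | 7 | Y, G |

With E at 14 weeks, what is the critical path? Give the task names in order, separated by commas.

J, E

Actual critical path: Y→G→P = 5+6+7 = 18 ⇒ 18 weeks.
The longest path through E is only 14 weeks, so E has float 4.
New critical path: J→E = 6+14 = 20 ⇒ 20 weeks.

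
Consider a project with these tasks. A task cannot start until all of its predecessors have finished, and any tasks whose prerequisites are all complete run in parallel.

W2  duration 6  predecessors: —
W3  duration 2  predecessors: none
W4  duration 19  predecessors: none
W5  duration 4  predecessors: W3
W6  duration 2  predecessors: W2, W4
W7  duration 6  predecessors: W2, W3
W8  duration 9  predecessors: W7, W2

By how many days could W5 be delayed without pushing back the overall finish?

15

W2→W7→W8 = 6+6+9 = 21 sets the makespan at 21 days.
The longest chain containing W5 totals 6 days.
So W5 can slip 21 − 6 = 15 days.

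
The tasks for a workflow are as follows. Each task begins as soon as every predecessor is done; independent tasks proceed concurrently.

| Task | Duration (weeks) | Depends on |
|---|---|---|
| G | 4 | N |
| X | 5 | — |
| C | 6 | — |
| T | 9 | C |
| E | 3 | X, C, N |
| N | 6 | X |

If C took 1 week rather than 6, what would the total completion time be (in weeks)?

Actual critical path: C→T = 6+9 = 15 ⇒ 15 weeks.
C lies on that path, so at 1 week the path becomes 10 weeks.
Now X→N→G = 5+6+4 = 15 is longest, so the finish becomes 15 weeks.

15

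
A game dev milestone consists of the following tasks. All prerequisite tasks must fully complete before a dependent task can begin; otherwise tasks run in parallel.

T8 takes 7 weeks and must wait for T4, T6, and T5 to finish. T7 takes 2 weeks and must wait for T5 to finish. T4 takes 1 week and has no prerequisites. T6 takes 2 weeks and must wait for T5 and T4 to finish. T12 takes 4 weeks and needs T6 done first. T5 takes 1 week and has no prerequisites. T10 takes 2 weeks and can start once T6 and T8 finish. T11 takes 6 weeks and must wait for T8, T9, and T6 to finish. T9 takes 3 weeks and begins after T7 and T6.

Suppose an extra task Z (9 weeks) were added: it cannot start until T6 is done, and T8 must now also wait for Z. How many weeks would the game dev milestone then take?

Originally the game dev milestone takes 16 weeks.
With Z inserted, T8 now waits for max(T4, T6, T5, Z).
New critical path: T4→T6→Z→T8→T11 = 1+2+9+7+6 = 25 ⇒ 25 weeks.

25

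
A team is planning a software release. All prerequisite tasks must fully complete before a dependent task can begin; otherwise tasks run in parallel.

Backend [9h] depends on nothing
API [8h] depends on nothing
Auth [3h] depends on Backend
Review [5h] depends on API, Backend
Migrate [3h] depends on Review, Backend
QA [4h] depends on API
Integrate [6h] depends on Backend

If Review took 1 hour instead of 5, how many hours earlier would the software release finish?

2

Baseline: Backend→Review→Migrate = 9+5+3 = 17 → 17 hours.
Since Review is critical, the -4 change carries straight to that chain (now 13 hours).
The binding chain switches to Backend→Integrate = 9+6 = 15; finish 15 hours.
Change in finish: 15 − 17 = -2 hours.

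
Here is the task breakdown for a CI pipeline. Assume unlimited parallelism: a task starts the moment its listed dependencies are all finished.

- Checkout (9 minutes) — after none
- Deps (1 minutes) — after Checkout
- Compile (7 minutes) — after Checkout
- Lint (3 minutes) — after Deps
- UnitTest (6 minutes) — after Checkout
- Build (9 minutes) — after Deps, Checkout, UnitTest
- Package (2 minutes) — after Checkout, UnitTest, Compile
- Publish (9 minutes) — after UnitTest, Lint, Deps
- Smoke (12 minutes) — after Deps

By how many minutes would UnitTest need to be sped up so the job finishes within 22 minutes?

2

Current finish: 24 minutes; target: 22.
UnitTest is on every critical path, so each minute cut from UnitTest cuts the finish by one (this holds down to a finish of 22).
Need 24 − 22 = 2 minutes off UnitTest → UnitTest becomes 4 minutes, finish becomes 22.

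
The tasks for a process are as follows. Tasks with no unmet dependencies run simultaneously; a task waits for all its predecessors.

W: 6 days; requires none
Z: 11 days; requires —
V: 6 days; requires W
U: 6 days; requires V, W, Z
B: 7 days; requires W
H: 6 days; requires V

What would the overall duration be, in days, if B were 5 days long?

As given, the longest chain is W→V→U = 6+6+6 = 18, so the finish is 18 days.
B has 5 days of float (longest path through it is 13).
That remains the longest chain; total 18 days.

18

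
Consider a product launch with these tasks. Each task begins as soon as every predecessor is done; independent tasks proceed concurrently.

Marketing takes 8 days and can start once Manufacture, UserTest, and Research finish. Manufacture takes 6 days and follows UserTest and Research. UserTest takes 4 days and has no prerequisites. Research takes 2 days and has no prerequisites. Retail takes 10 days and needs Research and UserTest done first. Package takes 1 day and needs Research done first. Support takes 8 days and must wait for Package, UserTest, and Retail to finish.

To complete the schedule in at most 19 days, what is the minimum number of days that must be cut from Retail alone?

3

Current finish: 22 days; target: 19.
Retail is on every critical path, so each day cut from Retail cuts the finish by one (this holds down to a finish of 18).
Need 22 − 19 = 3 days off Retail → Retail becomes 7 days, finish becomes 19.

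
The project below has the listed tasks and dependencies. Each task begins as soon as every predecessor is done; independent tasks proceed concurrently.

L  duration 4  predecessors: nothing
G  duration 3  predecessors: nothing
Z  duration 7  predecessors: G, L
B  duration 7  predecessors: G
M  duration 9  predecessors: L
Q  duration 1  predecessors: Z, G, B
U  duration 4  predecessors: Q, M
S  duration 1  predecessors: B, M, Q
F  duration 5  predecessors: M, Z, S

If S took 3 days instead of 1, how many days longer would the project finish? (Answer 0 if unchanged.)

Baseline: L→M→S→F = 4+9+1+5 = 19 → 19 days.
Since S is critical, the +2 change carries straight to that chain (now 21 days).
The critical path is still L→M→S→F; finish is now 21 days.
Change in finish: 21 − 19 = +2 days.

2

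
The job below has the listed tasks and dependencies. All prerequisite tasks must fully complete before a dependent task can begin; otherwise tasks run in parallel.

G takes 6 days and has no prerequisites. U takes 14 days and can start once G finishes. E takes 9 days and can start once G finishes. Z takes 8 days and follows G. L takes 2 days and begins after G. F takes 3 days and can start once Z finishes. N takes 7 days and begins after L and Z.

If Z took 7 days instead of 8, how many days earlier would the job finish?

1

The binding path is G→Z→N = 6+8+7 = 21; finish at 21 days.
Since Z is critical, the -1 change carries straight to that chain (now 20 days).
New critical path: G→U = 6+14 = 20 ⇒ 20 days.
Change in finish: 20 − 21 = -1 days.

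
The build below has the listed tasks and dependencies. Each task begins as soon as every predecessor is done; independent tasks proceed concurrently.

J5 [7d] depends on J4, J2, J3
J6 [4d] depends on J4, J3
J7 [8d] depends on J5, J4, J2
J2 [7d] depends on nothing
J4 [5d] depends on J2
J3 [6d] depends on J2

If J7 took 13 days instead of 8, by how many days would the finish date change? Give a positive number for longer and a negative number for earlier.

5

Baseline: J2→J3→J5→J7 = 7+6+7+8 = 28 → 28 days.
Since J7 is critical, the +5 change carries straight to that chain (now 33 days).
No other chain overtakes it, so the finish is 33 days.
Change in finish: 33 − 28 = +5 days.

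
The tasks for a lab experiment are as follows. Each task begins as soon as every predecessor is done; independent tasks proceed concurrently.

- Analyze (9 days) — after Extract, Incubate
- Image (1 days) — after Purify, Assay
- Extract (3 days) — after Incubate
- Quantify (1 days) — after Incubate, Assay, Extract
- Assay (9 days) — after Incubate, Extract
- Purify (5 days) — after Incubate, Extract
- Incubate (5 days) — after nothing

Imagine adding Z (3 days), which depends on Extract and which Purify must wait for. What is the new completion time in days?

Originally the schedule takes 18 days.
With Z inserted, Purify now waits for max(Incubate, Extract, Z).
New critical path: Incubate→Extract→Assay→Image = 5+3+9+1 = 18 ⇒ 18 days.

18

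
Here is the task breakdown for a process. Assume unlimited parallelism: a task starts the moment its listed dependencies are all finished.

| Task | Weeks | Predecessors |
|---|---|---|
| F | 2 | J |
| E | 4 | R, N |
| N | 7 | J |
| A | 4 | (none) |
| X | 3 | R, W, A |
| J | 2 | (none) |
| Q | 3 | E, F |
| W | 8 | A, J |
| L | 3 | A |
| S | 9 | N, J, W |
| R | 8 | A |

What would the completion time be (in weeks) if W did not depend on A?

Original critical path: A→W→S = 4+8+9 = 21 ⇒ 21 weeks.
Without A→W, W's earliest start moves from 4 to 2.
New critical path: J→W→S = 2+8+9 = 19 ⇒ 19 weeks.

19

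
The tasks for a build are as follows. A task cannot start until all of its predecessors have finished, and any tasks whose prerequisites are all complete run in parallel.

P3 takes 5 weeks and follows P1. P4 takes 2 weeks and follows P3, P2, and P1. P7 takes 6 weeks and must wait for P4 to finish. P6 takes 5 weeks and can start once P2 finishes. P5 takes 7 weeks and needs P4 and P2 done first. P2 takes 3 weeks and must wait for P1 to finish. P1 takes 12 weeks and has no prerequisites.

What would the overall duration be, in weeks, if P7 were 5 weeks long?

Actual critical path: P1→P3→P4→P5 = 12+5+2+7 = 26 ⇒ 26 weeks.
P7 is off the critical path — its longest chain is 25 weeks, giving 1 of slack.
No other chain overtakes it, so the finish is 26 weeks.

26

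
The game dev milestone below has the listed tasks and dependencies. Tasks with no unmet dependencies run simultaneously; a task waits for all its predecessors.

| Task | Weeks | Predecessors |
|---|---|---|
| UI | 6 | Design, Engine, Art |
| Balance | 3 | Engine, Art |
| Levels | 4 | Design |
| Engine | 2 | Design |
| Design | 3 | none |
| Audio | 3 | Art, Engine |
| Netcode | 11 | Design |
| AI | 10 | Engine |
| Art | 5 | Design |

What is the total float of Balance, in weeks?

4

Critical path: Design→Engine→AI = 3+2+10 = 15, so the finish is 15 weeks.
The longest chain containing Balance totals 11 weeks.
So Balance can slip 15 − 11 = 4 weeks.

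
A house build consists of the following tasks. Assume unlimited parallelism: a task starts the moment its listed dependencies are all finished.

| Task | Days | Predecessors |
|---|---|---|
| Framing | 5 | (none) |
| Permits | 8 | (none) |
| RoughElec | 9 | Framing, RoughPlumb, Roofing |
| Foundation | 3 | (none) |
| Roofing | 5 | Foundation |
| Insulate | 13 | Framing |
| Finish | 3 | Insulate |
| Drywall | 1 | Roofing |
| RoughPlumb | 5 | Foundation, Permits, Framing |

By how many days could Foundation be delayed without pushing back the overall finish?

Critical path: Permits→RoughPlumb→RoughElec = 8+5+9 = 22, so the finish is 22 days.
Longest path through Foundation: 17 days (earliest finish 3, latest finish 8).
Float = 22 − 17 = 5.

5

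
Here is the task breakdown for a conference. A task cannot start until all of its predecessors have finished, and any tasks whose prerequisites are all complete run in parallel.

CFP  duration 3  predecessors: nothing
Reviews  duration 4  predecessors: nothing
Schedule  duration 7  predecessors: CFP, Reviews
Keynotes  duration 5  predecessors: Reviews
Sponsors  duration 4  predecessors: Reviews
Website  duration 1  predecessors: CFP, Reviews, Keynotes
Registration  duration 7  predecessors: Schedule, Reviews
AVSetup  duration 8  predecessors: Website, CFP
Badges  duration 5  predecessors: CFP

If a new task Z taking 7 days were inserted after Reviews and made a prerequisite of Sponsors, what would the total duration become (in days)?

Originally the conference takes 18 days.
With Z inserted, Sponsors now waits for max(Reviews, Z).
New critical path: Reviews→Schedule→Registration = 4+7+7 = 18 ⇒ 18 days.

18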